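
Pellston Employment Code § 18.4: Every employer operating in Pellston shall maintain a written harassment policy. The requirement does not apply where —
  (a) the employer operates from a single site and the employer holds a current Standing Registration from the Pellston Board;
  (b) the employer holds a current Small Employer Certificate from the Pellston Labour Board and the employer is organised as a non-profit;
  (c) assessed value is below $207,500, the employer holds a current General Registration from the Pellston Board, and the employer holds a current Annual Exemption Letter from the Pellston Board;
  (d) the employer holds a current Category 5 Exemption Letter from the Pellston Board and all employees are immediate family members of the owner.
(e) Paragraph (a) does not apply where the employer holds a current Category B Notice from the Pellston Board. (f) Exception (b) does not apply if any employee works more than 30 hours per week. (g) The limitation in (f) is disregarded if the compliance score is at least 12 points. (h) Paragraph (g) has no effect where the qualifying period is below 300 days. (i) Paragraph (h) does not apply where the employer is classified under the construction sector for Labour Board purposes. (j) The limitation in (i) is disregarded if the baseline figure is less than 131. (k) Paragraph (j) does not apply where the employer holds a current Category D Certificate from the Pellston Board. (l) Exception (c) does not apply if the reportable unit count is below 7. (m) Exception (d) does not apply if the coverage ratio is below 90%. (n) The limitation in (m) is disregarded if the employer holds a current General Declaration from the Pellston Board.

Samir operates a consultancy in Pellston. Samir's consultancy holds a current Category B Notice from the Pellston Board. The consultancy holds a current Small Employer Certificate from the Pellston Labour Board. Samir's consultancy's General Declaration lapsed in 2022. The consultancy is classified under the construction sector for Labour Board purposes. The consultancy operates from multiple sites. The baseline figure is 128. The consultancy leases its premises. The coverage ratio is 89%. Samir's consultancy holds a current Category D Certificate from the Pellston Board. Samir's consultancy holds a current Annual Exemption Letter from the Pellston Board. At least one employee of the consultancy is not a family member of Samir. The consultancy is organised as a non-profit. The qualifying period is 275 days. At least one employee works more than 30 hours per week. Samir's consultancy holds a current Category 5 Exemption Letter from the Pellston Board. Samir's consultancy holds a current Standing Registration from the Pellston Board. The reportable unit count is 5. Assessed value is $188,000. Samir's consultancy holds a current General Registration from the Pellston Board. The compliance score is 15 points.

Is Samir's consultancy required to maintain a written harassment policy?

Exception (a) does not apply: the employer operates from multiple sites.
Exception (b)'s conditions are all satisfied: a current Small Employer Certificate is held; the employer is a non-profit. As to paragraphs (f)–(k): (f) would limit (b) — at least one employee exceeds 30 hours/week — but (g) sets (f) aside: (g) operates against (f): the compliance score is 15 points, meeting the 12 points threshold. (h) would limit (g) — the qualifying period is 275 days, below the 300 days limit — but (i) sets (h) aside: (i) operates against (h): the consultancy is classified under the construction sector. (j) is triggered (the baseline figure is 128, less than the 131 limit), but is itself disapplied by (k): (k) operates against (j): a current Category D Certificate is held. So (b) applies.
Exception (c) is satisfied on its face — assessed value is $188,000, below the $207,500 limit; a current General Registration is held; a current Annual Exemption Letter is held. Turning to paragraph (l): (l) operates against (c): the reportable unit count is 5, below the 7 limit. Exception (c) does not apply.
Exception (d) does not apply: at least one employee is not a family member.

No — exception (b) applies; Samir's consultancy is not required to maintain a written harassment policy.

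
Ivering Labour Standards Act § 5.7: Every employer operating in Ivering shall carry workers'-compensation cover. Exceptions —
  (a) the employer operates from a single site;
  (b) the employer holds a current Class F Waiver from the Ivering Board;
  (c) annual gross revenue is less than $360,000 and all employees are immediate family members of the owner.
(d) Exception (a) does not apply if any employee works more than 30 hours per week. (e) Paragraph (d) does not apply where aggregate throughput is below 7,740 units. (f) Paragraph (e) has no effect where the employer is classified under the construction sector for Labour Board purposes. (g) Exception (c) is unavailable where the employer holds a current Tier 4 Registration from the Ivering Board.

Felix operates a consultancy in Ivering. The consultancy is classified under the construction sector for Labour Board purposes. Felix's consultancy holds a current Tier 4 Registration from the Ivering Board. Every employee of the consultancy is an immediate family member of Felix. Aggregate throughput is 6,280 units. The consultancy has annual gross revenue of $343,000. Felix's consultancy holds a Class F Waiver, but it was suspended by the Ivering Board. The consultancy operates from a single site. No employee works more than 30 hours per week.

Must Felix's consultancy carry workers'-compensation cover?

Exception (a): the employer operates from a single site — every condition holds. Considering the limiting provisions: (d), which would limit (a), is not engaged: no employee exceeds 30 hours/week. (a) remains available.
Exception (b) does not apply: the Class F Waiver is not current.
Exception (c)'s conditions are all satisfied: annual gross revenue is $343,000, less than the $360,000 limit; every employee is an immediate family member. However, paragraph (g) must be considered: (g) is engaged — a current Tier 4 Registration is held. So (c) is unavailable.

No — exception (a) applies; Felix's consultancy is not required to carry workers'-compensation cover.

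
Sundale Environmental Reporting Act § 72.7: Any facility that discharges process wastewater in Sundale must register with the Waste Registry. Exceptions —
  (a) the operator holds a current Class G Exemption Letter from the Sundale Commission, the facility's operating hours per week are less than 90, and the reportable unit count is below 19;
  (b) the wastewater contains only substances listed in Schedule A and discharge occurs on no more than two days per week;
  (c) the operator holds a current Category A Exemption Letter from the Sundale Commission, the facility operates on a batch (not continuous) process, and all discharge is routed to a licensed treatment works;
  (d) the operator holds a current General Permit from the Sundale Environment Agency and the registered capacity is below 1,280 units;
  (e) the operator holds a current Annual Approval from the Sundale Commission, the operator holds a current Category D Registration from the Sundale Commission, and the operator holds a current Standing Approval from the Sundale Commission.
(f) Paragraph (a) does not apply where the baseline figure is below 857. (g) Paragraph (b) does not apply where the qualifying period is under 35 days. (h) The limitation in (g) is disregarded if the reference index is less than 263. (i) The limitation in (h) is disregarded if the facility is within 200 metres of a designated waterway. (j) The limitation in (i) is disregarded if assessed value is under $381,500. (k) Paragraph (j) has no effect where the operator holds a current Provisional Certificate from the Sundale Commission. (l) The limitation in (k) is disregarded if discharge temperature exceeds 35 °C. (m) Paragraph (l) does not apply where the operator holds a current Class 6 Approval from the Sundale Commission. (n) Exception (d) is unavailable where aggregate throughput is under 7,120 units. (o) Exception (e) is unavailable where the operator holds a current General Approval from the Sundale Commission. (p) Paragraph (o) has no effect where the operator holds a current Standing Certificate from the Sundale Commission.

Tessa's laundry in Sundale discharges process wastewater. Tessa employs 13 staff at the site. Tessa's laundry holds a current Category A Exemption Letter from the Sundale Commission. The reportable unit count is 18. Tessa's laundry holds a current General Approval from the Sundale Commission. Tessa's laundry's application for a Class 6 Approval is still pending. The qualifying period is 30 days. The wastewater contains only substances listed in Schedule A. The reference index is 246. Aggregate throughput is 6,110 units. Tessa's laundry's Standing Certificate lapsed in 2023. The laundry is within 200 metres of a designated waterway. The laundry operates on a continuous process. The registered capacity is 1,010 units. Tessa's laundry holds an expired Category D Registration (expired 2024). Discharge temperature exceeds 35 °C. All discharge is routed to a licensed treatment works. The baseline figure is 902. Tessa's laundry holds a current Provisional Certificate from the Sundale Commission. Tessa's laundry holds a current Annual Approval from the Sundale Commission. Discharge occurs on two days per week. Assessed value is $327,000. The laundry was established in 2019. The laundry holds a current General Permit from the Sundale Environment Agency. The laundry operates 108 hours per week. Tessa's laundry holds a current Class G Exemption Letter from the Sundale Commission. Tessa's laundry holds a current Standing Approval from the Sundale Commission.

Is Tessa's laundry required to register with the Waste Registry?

No — exception (b) applies; Tessa's laundry is not required to register with the Waste Registry.

Exception (a) requires that the facility's operating hours per week are less than 90; but the facility's operating hours per week are 108, not less than 90, so (a) is unavailable.
Exception (b)'s conditions are all satisfied: the wastewater is Schedule-A-only; discharge occurs on no more than two days per week. Under paragraphs (g)–(m): (g) operates (the qualifying period is 30 days, under the 35 days limit), but is itself disapplied by (h): (h) applies — the reference index is 246, less than the 263 limit. (i) operates (the laundry is within 200 m of a designated waterway), but is displaced by (j): (j) operates — assessed value is $327,000, under the $381,500 limit. (k) would limit (j) — a current Provisional Certificate is held — but (l) sets (k) aside: (l) is triggered — discharge temperature exceeds 35 °C. (m), which would lift (l), is inapplicable — the Class 6 Approval is not current. So (b) applies.
Exception (c) does not apply: the facility operates on a continuous process.
All of (d)'s requirements are met (a current General Permit is held; the registered capacity is 1,010 units, below the 1,280 units limit). Turning to paragraph (n): (n) operates — aggregate throughput is 6,110 units, under the 7,120 units limit. So (d) is unavailable.
Exception (e) fails — the Category D Registration is not current.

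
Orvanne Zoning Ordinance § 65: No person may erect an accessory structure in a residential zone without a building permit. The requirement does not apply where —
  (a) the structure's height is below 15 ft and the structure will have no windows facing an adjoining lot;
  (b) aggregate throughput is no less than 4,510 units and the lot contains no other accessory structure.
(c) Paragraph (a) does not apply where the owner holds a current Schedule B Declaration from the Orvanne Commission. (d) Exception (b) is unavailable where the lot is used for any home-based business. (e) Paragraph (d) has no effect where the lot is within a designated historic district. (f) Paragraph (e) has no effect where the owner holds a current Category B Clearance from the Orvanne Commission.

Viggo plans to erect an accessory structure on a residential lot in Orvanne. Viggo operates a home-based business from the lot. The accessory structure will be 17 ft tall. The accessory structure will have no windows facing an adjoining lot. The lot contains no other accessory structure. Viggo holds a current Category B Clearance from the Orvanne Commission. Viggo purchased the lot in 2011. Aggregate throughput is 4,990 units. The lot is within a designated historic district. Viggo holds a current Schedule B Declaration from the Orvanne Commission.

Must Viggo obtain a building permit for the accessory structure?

Exception (a) requires that the structure's height is below 15 ft; but the structure's height is 17 ft, not below 15 ft, so (a) is unavailable.
All of (b)'s requirements are met (aggregate throughput is 4,990 units, meeting the 4,510 units threshold; the lot has no other accessory structure). Turning to paragraphs (d)–(f): (d) operates against (b): a home-based business operates on the lot. (e) applies (the lot is in a historic district), but is set aside by (f): (f) applies — a current Category B Clearance is held. Exception (b) does not apply.
No exception displaces § 65.

Yes — Viggo must obtain a building permit.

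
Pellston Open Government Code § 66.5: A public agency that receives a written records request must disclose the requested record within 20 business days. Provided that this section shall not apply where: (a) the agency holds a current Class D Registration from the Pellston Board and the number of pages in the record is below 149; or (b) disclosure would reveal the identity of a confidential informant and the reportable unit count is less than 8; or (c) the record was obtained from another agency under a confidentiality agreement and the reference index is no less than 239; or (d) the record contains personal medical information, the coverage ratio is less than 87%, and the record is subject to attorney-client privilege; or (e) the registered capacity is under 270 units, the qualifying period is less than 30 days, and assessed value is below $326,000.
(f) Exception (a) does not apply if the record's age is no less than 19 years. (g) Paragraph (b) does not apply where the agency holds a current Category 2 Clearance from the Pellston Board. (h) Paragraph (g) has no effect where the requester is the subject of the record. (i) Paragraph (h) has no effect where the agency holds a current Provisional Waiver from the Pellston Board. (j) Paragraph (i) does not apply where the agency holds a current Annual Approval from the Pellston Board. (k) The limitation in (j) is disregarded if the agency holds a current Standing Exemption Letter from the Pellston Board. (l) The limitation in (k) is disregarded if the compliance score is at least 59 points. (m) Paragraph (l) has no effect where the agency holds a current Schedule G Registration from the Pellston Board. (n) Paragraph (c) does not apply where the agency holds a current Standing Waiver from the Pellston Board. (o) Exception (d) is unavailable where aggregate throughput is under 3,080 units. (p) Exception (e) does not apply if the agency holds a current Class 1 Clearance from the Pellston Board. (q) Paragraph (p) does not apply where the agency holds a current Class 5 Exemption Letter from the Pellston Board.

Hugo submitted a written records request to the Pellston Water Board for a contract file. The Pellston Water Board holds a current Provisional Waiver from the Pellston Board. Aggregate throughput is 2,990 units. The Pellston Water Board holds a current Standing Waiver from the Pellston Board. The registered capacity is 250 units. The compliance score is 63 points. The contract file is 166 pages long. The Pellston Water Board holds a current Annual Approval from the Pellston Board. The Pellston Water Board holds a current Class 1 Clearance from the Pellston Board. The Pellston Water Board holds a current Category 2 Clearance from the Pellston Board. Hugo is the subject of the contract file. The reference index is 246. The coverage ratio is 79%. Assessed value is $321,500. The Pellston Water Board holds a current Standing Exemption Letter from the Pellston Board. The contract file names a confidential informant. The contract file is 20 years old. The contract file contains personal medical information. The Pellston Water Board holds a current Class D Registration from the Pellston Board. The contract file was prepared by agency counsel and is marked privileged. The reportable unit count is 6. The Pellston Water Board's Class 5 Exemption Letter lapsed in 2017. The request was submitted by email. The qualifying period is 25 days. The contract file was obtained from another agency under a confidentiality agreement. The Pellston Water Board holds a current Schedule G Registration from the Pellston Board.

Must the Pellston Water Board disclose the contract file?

Exception (a) does not apply: the number of pages in the record is 166, not below 149.
Exception (b) is satisfied on its face — the contract file names a confidential informant; the reportable unit count is 6, less than the 8 limit. But applying paragraphs (g)–(m): (g) is engaged — a current Category 2 Clearance is held. (h) is engaged (Hugo is the subject of the contract file), but is overridden by (i): (i) is engaged — a current Provisional Waiver is held. (j) is engaged (a current Annual Approval is held), but is overridden by (k): (k) is triggered — a current Standing Exemption Letter is held. (l) would limit (k) — the compliance score is 63 points, meeting the 59 points threshold — but (m) sets (l) aside: (m) operates against (l): a current Schedule G Registration is held. (b) is therefore removed.
Exception (c) is satisfied on its face — the contract file was obtained under a confidentiality agreement; the reference index is 246, meeting the 239 threshold. However, paragraph (n) must be considered: (n) is engaged — a current Standing Waiver is held. (c) is therefore removed.
All of (d)'s requirements are met (the contract file contains personal medical information; the coverage ratio is 79%, less than the 87% limit; the contract file is privileged). However, paragraph (o) must be considered: (o) operates against (d): aggregate throughput is 2,990 units, under the 3,080 units limit. Exception (d) does not apply.
Exception (e) is satisfied on its face — the registered capacity is 250 units, under the 270 units limit; the qualifying period is 25 days, less than the 30 days limit; assessed value is $321,500, below the $326,000 limit. However, paragraphs (p)–(q) must be considered: (p) operates — a current Class 1 Clearance is held. (q), which would lift (p), is not triggered — there is no Class 5 Exemption Letter in force. So (e) is unavailable.
None of the exceptions is available; § 66.5 applies in full.

Yes — the Pellston Water Board must disclose the contract file.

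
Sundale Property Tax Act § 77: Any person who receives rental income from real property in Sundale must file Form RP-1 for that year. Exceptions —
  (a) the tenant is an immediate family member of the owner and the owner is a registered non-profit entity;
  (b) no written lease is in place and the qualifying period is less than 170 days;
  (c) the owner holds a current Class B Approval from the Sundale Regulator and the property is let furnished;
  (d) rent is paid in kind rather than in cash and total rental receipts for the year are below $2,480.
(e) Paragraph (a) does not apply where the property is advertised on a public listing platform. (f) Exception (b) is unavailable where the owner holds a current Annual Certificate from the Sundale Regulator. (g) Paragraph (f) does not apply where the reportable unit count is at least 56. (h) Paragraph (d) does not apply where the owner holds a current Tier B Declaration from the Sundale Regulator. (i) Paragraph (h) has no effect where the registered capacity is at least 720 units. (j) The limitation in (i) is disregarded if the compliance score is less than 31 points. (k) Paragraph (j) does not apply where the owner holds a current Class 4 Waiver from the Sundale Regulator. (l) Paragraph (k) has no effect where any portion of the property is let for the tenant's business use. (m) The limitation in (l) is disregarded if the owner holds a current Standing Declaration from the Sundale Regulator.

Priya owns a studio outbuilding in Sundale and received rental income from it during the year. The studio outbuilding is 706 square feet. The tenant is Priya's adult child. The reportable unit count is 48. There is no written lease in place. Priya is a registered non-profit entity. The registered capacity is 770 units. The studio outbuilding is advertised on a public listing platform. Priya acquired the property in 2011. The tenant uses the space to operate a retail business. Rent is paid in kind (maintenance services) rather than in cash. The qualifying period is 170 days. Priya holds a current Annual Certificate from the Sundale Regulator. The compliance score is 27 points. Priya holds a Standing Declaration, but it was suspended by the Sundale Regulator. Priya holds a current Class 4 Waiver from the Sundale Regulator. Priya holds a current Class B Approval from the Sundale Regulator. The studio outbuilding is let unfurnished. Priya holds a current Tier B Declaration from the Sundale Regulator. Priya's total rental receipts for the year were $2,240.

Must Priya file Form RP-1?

Yes — Priya must file Form RP-1.

All of (a)'s requirements are met (the tenant is an immediate family member; Priya is a registered non-profit). However, paragraph (e) must be considered: (e) operates against (a): the property is publicly advertised. Exception (a) does not apply.
Exception (b) does not apply: the qualifying period is 170 days, not less than 170 days.
Exception (c) does not apply: the property is let unfurnished.
All of (d)'s requirements are met (rent is paid in kind; total rental receipts for the year are $2,240, below the $2,480 limit). But applying paragraphs (h)–(m): (h) operates against (d): a current Tier B Declaration is held. (i) applies (the registered capacity is 770 units, meeting the 720 units threshold), but is set aside by (j): (j) is triggered — the compliance score is 27 points, less than the 31 points limit. (k) is triggered (a current Class 4 Waiver is held), but yields to (l): (l) is triggered — the space is let for business use. (m), which would lift (l), is inapplicable — there is no Standing Declaration in force. Exception (d) does not apply.
None of the exceptions is available; § 77 applies in full.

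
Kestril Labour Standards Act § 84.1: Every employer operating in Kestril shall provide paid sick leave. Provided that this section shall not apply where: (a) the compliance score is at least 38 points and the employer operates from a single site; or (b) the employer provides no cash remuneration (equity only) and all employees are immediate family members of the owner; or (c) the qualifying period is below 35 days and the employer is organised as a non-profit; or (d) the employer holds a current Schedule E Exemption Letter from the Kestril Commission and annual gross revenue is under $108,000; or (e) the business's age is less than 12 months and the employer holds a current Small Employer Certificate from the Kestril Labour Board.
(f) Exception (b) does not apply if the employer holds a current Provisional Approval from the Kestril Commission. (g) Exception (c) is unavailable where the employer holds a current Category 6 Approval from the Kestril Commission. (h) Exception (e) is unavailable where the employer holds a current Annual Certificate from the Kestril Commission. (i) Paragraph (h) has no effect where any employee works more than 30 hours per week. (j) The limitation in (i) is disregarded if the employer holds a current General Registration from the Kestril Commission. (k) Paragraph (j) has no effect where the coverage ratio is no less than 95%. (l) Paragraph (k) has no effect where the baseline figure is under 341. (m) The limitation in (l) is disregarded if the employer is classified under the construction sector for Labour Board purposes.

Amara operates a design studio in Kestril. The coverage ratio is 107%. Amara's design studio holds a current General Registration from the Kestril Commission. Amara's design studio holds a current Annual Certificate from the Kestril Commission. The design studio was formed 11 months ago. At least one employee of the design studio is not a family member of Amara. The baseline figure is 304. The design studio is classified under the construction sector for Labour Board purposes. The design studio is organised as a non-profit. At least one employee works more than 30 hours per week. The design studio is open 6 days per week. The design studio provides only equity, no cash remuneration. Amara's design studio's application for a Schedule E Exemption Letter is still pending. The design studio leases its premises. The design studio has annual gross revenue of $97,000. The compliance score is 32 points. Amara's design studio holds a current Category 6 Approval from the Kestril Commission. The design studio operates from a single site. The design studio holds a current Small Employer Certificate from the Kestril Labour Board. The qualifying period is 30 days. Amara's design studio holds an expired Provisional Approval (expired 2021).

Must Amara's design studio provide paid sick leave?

Exception (a) fails — the compliance score is 32 points, short of 38 points.
Exception (b) requires that all employees are immediate family members of the owner; but at least one employee is not a family member, so (b) is unavailable.
All of (c)'s requirements are met (the qualifying period is 30 days, below the 35 days limit; the employer is a non-profit). However, paragraph (g) must be considered: (g) operates against (c): a current Category 6 Approval is held. Exception (c) does not apply.
Exception (d) fails — no current Schedule E Exemption Letter is held.
Exception (e): the business's age is 11 months, less than the 12 months limit; a current Small Employer Certificate is held — every condition holds. Under paragraphs (h)–(m): (h) applies (a current Annual Certificate is held), but is set aside by (i): (i) applies — at least one employee exceeds 30 hours/week. (j) is engaged (a current General Registration is held), but yields to (k): (k) is triggered — the coverage ratio is 107%, meeting the 95% threshold. (l) would limit (k) — the baseline figure is 304, under the 341 limit — but (m) sets (l) aside: (m) operates — the design studio is classified under the construction sector. Exception (e) stands.

No — exception (e) applies; Amara's design studio is not required to provide paid sick leave.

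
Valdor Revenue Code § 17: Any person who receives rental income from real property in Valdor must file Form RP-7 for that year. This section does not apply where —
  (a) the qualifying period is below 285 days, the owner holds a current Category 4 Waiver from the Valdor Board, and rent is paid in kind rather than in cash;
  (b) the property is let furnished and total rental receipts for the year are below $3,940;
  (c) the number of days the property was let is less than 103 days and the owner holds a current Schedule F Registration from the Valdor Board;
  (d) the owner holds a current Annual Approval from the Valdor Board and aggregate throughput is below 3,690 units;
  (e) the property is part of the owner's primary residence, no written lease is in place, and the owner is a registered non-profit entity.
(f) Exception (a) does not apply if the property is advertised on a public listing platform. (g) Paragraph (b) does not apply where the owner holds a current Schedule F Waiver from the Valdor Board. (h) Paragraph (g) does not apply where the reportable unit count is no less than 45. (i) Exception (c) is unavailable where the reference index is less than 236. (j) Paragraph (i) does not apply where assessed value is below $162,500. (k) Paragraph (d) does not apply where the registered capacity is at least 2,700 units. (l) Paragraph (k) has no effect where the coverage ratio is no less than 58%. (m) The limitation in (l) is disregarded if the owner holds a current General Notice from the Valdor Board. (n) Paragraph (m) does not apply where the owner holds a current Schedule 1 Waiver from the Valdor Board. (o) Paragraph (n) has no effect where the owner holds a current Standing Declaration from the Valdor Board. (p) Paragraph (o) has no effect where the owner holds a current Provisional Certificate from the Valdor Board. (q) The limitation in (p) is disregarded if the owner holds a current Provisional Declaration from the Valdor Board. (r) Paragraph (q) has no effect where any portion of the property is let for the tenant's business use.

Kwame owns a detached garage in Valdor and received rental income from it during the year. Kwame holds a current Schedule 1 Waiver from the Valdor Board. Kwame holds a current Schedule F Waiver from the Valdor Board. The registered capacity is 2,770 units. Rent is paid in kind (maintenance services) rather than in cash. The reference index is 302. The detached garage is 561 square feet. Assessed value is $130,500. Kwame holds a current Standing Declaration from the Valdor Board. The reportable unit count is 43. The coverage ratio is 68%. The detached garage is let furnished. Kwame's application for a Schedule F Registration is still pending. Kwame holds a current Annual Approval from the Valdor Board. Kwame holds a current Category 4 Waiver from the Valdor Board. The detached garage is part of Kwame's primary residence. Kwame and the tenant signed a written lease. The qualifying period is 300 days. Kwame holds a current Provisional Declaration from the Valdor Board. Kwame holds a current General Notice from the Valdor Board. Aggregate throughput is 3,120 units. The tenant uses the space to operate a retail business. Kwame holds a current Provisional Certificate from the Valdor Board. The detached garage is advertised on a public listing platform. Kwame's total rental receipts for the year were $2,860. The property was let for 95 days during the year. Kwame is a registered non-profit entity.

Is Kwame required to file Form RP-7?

Exception (a) does not apply: the qualifying period is 300 days, not below 285 days.
Exception (b)'s conditions are all satisfied: the property is let furnished; total rental receipts for the year are $2,860, below the $3,940 limit. But applying paragraphs (g)–(h): (g) operates against (b): a current Schedule F Waiver is held. (h) is not triggered (the reportable unit count is 43, short of 45), so (g) stands. Exception (b) does not apply.
Exception (c) requires that the owner holds a current Schedule F Registration from the Valdor Board; but the Schedule F Registration is not current, so (c) is unavailable.
Exception (d): a current Annual Approval is held; aggregate throughput is 3,120 units, below the 3,690 units limit — every condition holds. Under paragraphs (k)–(r): (k) is triggered (the registered capacity is 2,770 units, meeting the 2,700 units threshold), but is overridden by (l): (l) applies — the coverage ratio is 68%, meeting the 58% threshold. (m) would limit (l) — a current General Notice is held — but (n) sets (m) aside: (n) operates — a current Schedule 1 Waiver is held. (o) would limit (n) — a current Standing Declaration is held — but (p) sets (o) aside: (p) is triggered — a current Provisional Certificate is held. (q) would limit (p) — a current Provisional Declaration is held — but (r) sets (q) aside: (r) applies — the space is let for business use. So (d) applies.
Exception (e) requires that no written lease is in place; but a written lease is in place, so (e) is unavailable.

No — exception (d) applies; Kwame is not required to file Form RP-7.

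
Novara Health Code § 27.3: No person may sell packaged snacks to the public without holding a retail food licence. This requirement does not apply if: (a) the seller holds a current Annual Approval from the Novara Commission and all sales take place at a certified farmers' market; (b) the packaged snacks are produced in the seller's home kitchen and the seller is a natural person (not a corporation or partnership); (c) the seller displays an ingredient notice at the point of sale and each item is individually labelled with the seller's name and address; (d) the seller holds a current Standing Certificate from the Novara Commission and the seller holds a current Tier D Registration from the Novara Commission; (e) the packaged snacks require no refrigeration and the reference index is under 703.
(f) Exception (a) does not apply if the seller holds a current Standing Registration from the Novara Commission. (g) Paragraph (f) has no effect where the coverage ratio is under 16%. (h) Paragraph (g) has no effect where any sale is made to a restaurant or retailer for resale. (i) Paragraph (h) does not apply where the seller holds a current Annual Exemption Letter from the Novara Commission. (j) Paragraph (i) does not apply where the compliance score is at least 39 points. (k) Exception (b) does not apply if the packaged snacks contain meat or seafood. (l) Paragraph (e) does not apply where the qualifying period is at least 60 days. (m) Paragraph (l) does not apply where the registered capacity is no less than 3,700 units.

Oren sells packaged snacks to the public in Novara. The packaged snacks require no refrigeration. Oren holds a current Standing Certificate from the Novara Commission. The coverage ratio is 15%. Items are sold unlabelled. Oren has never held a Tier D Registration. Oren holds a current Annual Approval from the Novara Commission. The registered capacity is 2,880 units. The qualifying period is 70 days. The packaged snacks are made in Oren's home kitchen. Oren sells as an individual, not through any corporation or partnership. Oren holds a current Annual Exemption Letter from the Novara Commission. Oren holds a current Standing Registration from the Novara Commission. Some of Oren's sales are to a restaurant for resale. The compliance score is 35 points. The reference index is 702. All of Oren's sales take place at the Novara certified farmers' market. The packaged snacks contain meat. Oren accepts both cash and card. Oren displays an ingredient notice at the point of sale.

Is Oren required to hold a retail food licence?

No — exception (a) applies; Oren is not required to hold a retail food licence.

All of (a)'s requirements are met (a current Annual Approval is held; all sales are at a certified farmers' market). Considering the limiting provisions: (f) would limit (a) — a current Standing Registration is held — but (g) sets (f) aside: (g) operates against (f): the coverage ratio is 15%, under the 16% limit. (h) would limit (g) — some sales are to a restaurant for resale — but (i) sets (h) aside: (i) operates — a current Annual Exemption Letter is held. (j) is inapplicable (the compliance score is 35 points, short of 39 points), so (i) stands. (a) remains available.
Exception (b)'s conditions are all satisfied: the packaged snacks are home-kitchen produced; the seller is a natural person. Turning to paragraph (k): (k) operates against (b): the packaged snacks contain meat. (b) is therefore removed.
Exception (c) does not apply: items are sold unlabelled.
Exception (d) requires that the seller holds a current Tier D Registration from the Novara Commission; but no current Tier D Registration is held, so (d) is unavailable.
All of (e)'s requirements are met (the packaged snacks are shelf-stable; the reference index is 702, under the 703 limit). Turning to paragraphs (l)–(m): (l) operates against (e): the qualifying period is 70 days, meeting the 60 days threshold. (m), which would lift (l), is not triggered — the registered capacity is 2,880 units, short of 3,700 units. So (e) is unavailable.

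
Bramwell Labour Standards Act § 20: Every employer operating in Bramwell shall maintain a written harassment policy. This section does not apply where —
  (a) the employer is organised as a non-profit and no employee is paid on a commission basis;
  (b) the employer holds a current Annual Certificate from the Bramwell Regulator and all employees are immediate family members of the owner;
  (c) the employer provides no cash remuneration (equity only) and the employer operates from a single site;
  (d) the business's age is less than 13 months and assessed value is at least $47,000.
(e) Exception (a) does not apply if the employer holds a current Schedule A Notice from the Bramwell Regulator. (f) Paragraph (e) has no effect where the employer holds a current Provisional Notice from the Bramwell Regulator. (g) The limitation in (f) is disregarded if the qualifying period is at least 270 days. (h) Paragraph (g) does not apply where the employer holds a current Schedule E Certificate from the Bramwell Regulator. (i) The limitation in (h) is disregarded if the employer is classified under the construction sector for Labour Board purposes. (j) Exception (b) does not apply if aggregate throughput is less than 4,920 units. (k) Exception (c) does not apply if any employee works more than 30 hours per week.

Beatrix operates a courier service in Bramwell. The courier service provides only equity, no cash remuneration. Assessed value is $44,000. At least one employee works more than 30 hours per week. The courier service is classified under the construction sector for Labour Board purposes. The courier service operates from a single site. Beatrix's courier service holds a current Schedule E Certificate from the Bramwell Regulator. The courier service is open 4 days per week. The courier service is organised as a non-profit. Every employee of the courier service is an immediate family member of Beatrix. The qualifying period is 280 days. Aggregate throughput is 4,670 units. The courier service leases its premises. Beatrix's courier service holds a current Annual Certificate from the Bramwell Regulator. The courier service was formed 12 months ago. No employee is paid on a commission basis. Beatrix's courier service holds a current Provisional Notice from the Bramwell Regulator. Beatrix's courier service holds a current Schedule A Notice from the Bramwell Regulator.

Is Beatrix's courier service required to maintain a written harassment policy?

Yes — Beatrix's courier service must maintain a written harassment policy.

Exception (a): the employer is a non-profit; no employee is paid on commission — every condition holds. But: (e) operates against (a): a current Schedule A Notice is held. (f) operates (a current Provisional Notice is held), but is set aside by (g): (g) is triggered — the qualifying period is 280 days, meeting the 270 days threshold. (h) would limit (g) — a current Schedule E Certificate is held — but (i) sets (h) aside: (i) applies — the courier service is classified under the construction sector. So (a) is unavailable.
Exception (b)'s conditions are all satisfied: a current Annual Certificate is held; every employee is an immediate family member. But applying paragraph (j): (j) applies — aggregate throughput is 4,670 units, less than the 4,920 units limit. Exception (b) does not apply.
Exception (c) is satisfied on its face — remuneration is equity-only; the employer operates from a single site. But: (k) applies — at least one employee exceeds 30 hours/week. So (c) is unavailable.
Exception (d) does not apply: assessed value is $44,000, short of $47,000.
Every exception is unavailable, so the rule governs.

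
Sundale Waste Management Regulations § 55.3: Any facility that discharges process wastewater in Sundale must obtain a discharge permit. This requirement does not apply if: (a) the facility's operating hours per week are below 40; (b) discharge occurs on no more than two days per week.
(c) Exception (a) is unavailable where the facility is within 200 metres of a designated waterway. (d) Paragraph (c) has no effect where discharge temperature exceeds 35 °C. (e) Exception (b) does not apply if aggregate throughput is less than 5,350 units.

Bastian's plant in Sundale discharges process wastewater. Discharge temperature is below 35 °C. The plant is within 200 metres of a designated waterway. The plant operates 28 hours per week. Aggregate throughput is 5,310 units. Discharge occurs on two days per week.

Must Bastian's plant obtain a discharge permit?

Exception (a)'s conditions are all satisfied: the facility's operating hours per week are 28, below the 40 limit. But applying paragraphs (c)–(d): (c) operates against (a): the plant is within 200 m of a designated waterway. (d), which would lift (c), is not engaged — discharge temperature is below 35 °C. Exception (a) does not apply.
All of (b)'s requirements are met (discharge occurs on no more than two days per week). Turning to paragraph (e): (e) applies — aggregate throughput is 5,310 units, less than the 5,350 units limit. Exception (b) does not apply.
None of the exceptions is available; § 55.3 applies in full.

Yes — Bastian's plant must obtain a discharge permit.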